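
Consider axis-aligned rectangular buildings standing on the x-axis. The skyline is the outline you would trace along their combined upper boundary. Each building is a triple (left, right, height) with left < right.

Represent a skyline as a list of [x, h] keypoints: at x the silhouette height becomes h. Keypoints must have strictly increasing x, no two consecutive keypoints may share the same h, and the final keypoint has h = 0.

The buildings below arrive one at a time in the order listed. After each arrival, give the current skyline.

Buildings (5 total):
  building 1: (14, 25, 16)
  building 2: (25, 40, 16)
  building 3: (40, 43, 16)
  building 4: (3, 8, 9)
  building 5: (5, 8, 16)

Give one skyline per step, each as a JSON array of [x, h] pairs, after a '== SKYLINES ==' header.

== SKYLINES ==
[[14,16],[25,0]]
[[14,16],[40,0]]
[[14,16],[43,0]]
[[3,9],[8,0],[14,16],[43,0]]
[[3,9],[5,16],[8,0],[14,16],[43,0]]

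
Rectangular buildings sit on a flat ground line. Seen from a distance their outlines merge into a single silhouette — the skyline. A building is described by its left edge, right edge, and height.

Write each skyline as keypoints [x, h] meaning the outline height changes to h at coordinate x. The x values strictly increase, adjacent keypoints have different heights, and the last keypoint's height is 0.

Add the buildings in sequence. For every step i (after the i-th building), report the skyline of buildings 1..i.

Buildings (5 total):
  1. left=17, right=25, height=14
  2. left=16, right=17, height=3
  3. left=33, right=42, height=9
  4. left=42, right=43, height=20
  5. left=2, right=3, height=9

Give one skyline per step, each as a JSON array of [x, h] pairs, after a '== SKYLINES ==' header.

== SKYLINES ==
[[17,14],[25,0]]
[[16,3],[17,14],[25,0]]
[[16,3],[17,14],[25,0],[33,9],[42,0]]
[[16,3],[17,14],[25,0],[33,9],[42,20],[43,0]]
[[2,9],[3,0],[16,3],[17,14],[25,0],[33,9],[42,20],[43,0]]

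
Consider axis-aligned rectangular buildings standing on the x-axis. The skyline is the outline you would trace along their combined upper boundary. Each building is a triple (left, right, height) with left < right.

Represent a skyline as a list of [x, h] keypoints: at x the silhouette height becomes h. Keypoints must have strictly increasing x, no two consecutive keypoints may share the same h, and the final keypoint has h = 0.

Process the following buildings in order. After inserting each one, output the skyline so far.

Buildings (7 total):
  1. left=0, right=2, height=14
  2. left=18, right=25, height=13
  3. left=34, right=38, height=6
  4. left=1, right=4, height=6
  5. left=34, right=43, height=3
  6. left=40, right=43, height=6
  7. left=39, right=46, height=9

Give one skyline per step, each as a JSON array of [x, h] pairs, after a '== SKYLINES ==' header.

== SKYLINES ==
[[0,14],[2,0]]
[[0,14],[2,0],[18,13],[25,0]]
[[0,14],[2,0],[18,13],[25,0],[34,6],[38,0]]
[[0,14],[2,6],[4,0],[18,13],[25,0],[34,6],[38,0]]
[[0,14],[2,6],[4,0],[18,13],[25,0],[34,6],[38,3],[43,0]]
[[0,14],[2,6],[4,0],[18,13],[25,0],[34,6],[38,3],[40,6],[43,0]]
[[0,14],[2,6],[4,0],[18,13],[25,0],[34,6],[38,3],[39,9],[46,0]]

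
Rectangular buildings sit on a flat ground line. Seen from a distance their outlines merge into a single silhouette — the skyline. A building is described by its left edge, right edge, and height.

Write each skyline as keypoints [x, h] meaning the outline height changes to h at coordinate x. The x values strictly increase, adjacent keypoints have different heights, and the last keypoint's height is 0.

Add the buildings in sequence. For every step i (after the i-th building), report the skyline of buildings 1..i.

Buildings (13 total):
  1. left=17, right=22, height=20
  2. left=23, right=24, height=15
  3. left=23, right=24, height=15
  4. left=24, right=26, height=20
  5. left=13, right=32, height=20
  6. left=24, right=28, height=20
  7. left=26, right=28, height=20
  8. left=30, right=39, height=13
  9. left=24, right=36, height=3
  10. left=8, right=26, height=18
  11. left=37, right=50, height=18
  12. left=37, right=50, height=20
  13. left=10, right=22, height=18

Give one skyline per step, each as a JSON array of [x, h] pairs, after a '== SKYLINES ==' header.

== SKYLINES ==
[[17,20],[22,0]]
[[17,20],[22,0],[23,15],[24,0]]
[[17,20],[22,0],[23,15],[24,0]]
[[17,20],[22,0],[23,15],[24,20],[26,0]]
[[13,20],[32,0]]
[[13,20],[32,0]]
[[13,20],[32,0]]
[[13,20],[32,13],[39,0]]
[[13,20],[32,13],[39,0]]
[[8,18],[13,20],[32,13],[39,0]]
[[8,18],[13,20],[32,13],[37,18],[50,0]]
[[8,18],[13,20],[32,13],[37,20],[50,0]]
[[8,18],[13,20],[32,13],[37,20],[50,0]]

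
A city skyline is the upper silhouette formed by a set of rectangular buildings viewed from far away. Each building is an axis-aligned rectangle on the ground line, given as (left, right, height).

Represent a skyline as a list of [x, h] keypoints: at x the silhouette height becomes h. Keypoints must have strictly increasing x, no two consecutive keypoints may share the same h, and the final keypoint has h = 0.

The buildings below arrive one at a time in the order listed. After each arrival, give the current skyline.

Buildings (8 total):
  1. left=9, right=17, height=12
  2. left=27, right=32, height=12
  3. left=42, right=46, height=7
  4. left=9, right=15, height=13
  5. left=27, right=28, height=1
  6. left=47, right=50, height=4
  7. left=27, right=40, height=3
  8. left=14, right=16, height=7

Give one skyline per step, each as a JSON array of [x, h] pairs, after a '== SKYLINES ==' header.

== SKYLINES ==
[[9,12],[17,0]]
[[9,12],[17,0],[27,12],[32,0]]
[[9,12],[17,0],[27,12],[32,0],[42,7],[46,0]]
[[9,13],[15,12],[17,0],[27,12],[32,0],[42,7],[46,0]]
[[9,13],[15,12],[17,0],[27,12],[32,0],[42,7],[46,0]]
[[9,13],[15,12],[17,0],[27,12],[32,0],[42,7],[46,0],[47,4],[50,0]]
[[9,13],[15,12],[17,0],[27,12],[32,3],[40,0],[42,7],[46,0],[47,4],[50,0]]
[[9,13],[15,12],[17,0],[27,12],[32,3],[40,0],[42,7],[46,0],[47,4],[50,0]]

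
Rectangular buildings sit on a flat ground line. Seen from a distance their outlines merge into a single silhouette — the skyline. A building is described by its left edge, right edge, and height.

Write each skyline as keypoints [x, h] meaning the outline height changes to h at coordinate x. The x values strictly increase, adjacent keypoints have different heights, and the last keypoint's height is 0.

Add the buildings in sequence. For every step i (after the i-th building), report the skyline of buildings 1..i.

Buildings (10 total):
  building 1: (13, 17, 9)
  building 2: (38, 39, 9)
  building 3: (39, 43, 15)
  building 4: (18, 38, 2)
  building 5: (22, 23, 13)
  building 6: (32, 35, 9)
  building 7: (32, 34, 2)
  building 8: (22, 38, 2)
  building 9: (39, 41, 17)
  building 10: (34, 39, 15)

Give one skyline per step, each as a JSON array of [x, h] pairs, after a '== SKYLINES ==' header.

== SKYLINES ==
[[13,9],[17,0]]
[[13,9],[17,0],[38,9],[39,0]]
[[13,9],[17,0],[38,9],[39,15],[43,0]]
[[13,9],[17,0],[18,2],[38,9],[39,15],[43,0]]
[[13,9],[17,0],[18,2],[22,13],[23,2],[38,9],[39,15],[43,0]]
[[13,9],[17,0],[18,2],[22,13],[23,2],[32,9],[35,2],[38,9],[39,15],[43,0]]
[[13,9],[17,0],[18,2],[22,13],[23,2],[32,9],[35,2],[38,9],[39,15],[43,0]]
[[13,9],[17,0],[18,2],[22,13],[23,2],[32,9],[35,2],[38,9],[39,15],[43,0]]
[[13,9],[17,0],[18,2],[22,13],[23,2],[32,9],[35,2],[38,9],[39,17],[41,15],[43,0]]
[[13,9],[17,0],[18,2],[22,13],[23,2],[32,9],[34,15],[39,17],[41,15],[43,0]]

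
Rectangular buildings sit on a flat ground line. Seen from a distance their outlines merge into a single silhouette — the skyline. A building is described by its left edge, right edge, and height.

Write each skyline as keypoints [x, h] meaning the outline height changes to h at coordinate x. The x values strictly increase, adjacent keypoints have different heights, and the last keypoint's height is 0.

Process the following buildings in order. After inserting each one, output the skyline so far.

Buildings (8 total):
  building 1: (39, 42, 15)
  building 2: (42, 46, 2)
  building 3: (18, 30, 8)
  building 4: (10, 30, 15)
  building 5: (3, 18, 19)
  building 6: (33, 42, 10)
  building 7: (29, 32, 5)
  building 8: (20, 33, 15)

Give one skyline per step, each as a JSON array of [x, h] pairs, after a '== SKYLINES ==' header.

== SKYLINES ==
[[39,15],[42,0]]
[[39,15],[42,2],[46,0]]
[[18,8],[30,0],[39,15],[42,2],[46,0]]
[[10,15],[30,0],[39,15],[42,2],[46,0]]
[[3,19],[18,15],[30,0],[39,15],[42,2],[46,0]]
[[3,19],[18,15],[30,0],[33,10],[39,15],[42,2],[46,0]]
[[3,19],[18,15],[30,5],[32,0],[33,10],[39,15],[42,2],[46,0]]
[[3,19],[18,15],[33,10],[39,15],[42,2],[46,0]]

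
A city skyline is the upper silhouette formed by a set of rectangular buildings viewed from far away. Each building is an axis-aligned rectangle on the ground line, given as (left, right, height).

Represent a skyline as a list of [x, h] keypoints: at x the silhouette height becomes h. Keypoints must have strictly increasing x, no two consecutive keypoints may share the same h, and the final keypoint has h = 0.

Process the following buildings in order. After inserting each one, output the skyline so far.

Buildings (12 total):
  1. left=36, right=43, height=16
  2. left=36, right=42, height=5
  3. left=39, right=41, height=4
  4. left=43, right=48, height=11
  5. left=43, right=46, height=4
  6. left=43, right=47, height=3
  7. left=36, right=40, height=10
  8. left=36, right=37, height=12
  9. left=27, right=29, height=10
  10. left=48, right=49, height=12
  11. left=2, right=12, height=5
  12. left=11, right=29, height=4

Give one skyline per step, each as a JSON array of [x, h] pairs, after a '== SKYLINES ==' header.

== SKYLINES ==
[[36,16],[43,0]]
[[36,16],[43,0]]
[[36,16],[43,0]]
[[36,16],[43,11],[48,0]]
[[36,16],[43,11],[48,0]]
[[36,16],[43,11],[48,0]]
[[36,16],[43,11],[48,0]]
[[36,16],[43,11],[48,0]]
[[27,10],[29,0],[36,16],[43,11],[48,0]]
[[27,10],[29,0],[36,16],[43,11],[48,12],[49,0]]
[[2,5],[12,0],[27,10],[29,0],[36,16],[43,11],[48,12],[49,0]]
[[2,5],[12,4],[27,10],[29,0],[36,16],[43,11],[48,12],[49,0]]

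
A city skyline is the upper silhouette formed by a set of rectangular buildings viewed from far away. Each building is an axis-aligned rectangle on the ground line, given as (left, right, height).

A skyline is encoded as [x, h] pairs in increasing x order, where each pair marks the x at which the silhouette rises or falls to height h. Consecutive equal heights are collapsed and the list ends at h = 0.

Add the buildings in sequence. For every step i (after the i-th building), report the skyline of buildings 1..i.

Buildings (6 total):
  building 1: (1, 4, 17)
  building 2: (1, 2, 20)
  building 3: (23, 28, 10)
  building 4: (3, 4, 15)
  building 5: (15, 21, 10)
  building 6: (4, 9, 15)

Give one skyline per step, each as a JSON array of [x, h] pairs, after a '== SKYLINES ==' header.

== SKYLINES ==
[[1,17],[4,0]]
[[1,20],[2,17],[4,0]]
[[1,20],[2,17],[4,0],[23,10],[28,0]]
[[1,20],[2,17],[4,0],[23,10],[28,0]]
[[1,20],[2,17],[4,0],[15,10],[21,0],[23,10],[28,0]]
[[1,20],[2,17],[4,15],[9,0],[15,10],[21,0],[23,10],[28,0]]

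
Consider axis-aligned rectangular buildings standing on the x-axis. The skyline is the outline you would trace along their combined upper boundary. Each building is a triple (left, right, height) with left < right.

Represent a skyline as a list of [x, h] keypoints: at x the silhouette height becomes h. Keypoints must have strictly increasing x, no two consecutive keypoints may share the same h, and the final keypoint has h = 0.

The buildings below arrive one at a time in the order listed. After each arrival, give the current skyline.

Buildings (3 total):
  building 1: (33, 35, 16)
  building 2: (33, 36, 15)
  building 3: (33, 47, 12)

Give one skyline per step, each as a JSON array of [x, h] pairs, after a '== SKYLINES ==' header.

== SKYLINES ==
[[33,16],[35,0]]
[[33,16],[35,15],[36,0]]
[[33,16],[35,15],[36,12],[47,0]]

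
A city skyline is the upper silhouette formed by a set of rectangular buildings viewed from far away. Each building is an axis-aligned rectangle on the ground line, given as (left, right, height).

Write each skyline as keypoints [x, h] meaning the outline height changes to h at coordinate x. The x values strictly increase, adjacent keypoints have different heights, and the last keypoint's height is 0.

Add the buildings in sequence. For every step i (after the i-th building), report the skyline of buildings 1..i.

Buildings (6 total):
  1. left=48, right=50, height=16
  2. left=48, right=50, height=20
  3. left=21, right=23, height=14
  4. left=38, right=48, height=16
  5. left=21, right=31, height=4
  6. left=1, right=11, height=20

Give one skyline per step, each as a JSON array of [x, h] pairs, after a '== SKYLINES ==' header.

== SKYLINES ==
[[48,16],[50,0]]
[[48,20],[50,0]]
[[21,14],[23,0],[48,20],[50,0]]
[[21,14],[23,0],[38,16],[48,20],[50,0]]
[[21,14],[23,4],[31,0],[38,16],[48,20],[50,0]]
[[1,20],[11,0],[21,14],[23,4],[31,0],[38,16],[48,20],[50,0]]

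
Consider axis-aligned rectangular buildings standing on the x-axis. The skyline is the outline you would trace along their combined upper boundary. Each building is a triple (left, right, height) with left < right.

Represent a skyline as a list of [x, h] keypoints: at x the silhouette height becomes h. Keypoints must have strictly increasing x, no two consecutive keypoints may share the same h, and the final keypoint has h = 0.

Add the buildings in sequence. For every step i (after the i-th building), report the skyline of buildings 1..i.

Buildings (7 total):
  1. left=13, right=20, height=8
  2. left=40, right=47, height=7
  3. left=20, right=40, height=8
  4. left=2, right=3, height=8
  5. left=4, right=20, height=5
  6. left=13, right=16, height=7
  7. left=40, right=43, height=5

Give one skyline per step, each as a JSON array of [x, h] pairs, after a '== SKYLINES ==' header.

== SKYLINES ==
[[13,8],[20,0]]
[[13,8],[20,0],[40,7],[47,0]]
[[13,8],[40,7],[47,0]]
[[2,8],[3,0],[13,8],[40,7],[47,0]]
[[2,8],[3,0],[4,5],[13,8],[40,7],[47,0]]
[[2,8],[3,0],[4,5],[13,8],[40,7],[47,0]]
[[2,8],[3,0],[4,5],[13,8],[40,7],[47,0]]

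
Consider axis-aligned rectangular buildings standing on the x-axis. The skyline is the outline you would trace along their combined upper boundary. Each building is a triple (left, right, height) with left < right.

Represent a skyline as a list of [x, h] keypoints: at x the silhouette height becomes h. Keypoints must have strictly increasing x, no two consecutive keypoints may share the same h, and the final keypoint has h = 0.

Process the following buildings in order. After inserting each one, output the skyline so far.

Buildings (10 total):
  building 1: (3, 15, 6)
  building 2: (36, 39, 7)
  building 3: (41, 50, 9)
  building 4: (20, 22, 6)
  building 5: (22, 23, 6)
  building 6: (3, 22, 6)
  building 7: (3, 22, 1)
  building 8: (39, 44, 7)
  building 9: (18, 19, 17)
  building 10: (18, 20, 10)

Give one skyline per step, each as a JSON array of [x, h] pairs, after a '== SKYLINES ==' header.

== SKYLINES ==
[[3,6],[15,0]]
[[3,6],[15,0],[36,7],[39,0]]
[[3,6],[15,0],[36,7],[39,0],[41,9],[50,0]]
[[3,6],[15,0],[20,6],[22,0],[36,7],[39,0],[41,9],[50,0]]
[[3,6],[15,0],[20,6],[23,0],[36,7],[39,0],[41,9],[50,0]]
[[3,6],[23,0],[36,7],[39,0],[41,9],[50,0]]
[[3,6],[23,0],[36,7],[39,0],[41,9],[50,0]]
[[3,6],[23,0],[36,7],[41,9],[50,0]]
[[3,6],[18,17],[19,6],[23,0],[36,7],[41,9],[50,0]]
[[3,6],[18,17],[19,10],[20,6],[23,0],[36,7],[41,9],[50,0]]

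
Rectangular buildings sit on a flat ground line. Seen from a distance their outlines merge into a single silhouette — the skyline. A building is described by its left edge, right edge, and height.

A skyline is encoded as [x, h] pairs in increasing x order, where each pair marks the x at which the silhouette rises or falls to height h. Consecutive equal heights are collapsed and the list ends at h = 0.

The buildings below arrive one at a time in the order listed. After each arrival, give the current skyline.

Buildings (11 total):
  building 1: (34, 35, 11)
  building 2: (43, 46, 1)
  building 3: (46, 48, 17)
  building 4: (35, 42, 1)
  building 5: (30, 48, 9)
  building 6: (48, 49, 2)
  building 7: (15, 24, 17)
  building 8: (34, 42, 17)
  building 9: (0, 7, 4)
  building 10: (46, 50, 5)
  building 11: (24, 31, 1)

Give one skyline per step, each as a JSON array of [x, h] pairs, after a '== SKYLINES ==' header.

== SKYLINES ==
[[34,11],[35,0]]
[[34,11],[35,0],[43,1],[46,0]]
[[34,11],[35,0],[43,1],[46,17],[48,0]]
[[34,11],[35,1],[42,0],[43,1],[46,17],[48,0]]
[[30,9],[34,11],[35,9],[46,17],[48,0]]
[[30,9],[34,11],[35,9],[46,17],[48,2],[49,0]]
[[15,17],[24,0],[30,9],[34,11],[35,9],[46,17],[48,2],[49,0]]
[[15,17],[24,0],[30,9],[34,17],[42,9],[46,17],[48,2],[49,0]]
[[0,4],[7,0],[15,17],[24,0],[30,9],[34,17],[42,9],[46,17],[48,2],[49,0]]
[[0,4],[7,0],[15,17],[24,0],[30,9],[34,17],[42,9],[46,17],[48,5],[50,0]]
[[0,4],[7,0],[15,17],[24,1],[30,9],[34,17],[42,9],[46,17],[48,5],[50,0]]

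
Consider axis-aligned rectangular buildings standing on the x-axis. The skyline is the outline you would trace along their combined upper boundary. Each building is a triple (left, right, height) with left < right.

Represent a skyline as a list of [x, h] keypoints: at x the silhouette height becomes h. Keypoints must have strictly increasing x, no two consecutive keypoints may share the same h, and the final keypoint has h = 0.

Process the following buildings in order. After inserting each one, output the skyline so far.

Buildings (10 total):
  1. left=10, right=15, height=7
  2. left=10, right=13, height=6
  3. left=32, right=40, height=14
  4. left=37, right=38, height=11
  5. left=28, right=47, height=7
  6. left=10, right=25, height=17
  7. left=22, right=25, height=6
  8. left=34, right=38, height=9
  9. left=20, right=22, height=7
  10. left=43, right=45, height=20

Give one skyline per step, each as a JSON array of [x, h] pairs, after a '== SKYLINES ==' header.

== SKYLINES ==
[[10,7],[15,0]]
[[10,7],[15,0]]
[[10,7],[15,0],[32,14],[40,0]]
[[10,7],[15,0],[32,14],[40,0]]
[[10,7],[15,0],[28,7],[32,14],[40,7],[47,0]]
[[10,17],[25,0],[28,7],[32,14],[40,7],[47,0]]
[[10,17],[25,0],[28,7],[32,14],[40,7],[47,0]]
[[10,17],[25,0],[28,7],[32,14],[40,7],[47,0]]
[[10,17],[25,0],[28,7],[32,14],[40,7],[47,0]]
[[10,17],[25,0],[28,7],[32,14],[40,7],[43,20],[45,7],[47,0]]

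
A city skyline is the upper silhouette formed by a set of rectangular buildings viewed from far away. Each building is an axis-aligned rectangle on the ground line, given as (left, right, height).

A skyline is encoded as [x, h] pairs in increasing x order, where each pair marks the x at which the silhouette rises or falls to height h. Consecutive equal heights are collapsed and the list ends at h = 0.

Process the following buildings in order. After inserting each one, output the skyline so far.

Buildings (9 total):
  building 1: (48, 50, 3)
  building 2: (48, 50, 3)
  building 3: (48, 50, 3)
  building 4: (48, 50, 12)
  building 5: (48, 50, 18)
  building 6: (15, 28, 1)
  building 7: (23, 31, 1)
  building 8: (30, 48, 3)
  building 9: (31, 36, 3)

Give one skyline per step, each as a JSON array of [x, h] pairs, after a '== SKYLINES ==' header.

== SKYLINES ==
[[48,3],[50,0]]
[[48,3],[50,0]]
[[48,3],[50,0]]
[[48,12],[50,0]]
[[48,18],[50,0]]
[[15,1],[28,0],[48,18],[50,0]]
[[15,1],[31,0],[48,18],[50,0]]
[[15,1],[30,3],[48,18],[50,0]]
[[15,1],[30,3],[48,18],[50,0]]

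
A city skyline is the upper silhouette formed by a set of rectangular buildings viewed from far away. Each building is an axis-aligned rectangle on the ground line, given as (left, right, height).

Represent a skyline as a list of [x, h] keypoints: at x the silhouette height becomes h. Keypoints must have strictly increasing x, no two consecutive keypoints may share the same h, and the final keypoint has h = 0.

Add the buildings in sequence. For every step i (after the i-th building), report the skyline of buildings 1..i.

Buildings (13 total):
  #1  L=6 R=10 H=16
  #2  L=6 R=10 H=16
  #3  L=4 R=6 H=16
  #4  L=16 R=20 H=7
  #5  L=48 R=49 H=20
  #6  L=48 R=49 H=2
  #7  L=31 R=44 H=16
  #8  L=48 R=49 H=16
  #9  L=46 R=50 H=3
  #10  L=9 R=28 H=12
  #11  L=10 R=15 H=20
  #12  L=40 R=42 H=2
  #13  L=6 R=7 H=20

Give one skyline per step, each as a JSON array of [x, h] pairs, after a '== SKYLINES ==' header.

== SKYLINES ==
[[6,16],[10,0]]
[[6,16],[10,0]]
[[4,16],[10,0]]
[[4,16],[10,0],[16,7],[20,0]]
[[4,16],[10,0],[16,7],[20,0],[48,20],[49,0]]
[[4,16],[10,0],[16,7],[20,0],[48,20],[49,0]]
[[4,16],[10,0],[16,7],[20,0],[31,16],[44,0],[48,20],[49,0]]
[[4,16],[10,0],[16,7],[20,0],[31,16],[44,0],[48,20],[49,0]]
[[4,16],[10,0],[16,7],[20,0],[31,16],[44,0],[46,3],[48,20],[49,3],[50,0]]
[[4,16],[10,12],[28,0],[31,16],[44,0],[46,3],[48,20],[49,3],[50,0]]
[[4,16],[10,20],[15,12],[28,0],[31,16],[44,0],[46,3],[48,20],[49,3],[50,0]]
[[4,16],[10,20],[15,12],[28,0],[31,16],[44,0],[46,3],[48,20],[49,3],[50,0]]
[[4,16],[6,20],[7,16],[10,20],[15,12],[28,0],[31,16],[44,0],[46,3],[48,20],[49,3],[50,0]]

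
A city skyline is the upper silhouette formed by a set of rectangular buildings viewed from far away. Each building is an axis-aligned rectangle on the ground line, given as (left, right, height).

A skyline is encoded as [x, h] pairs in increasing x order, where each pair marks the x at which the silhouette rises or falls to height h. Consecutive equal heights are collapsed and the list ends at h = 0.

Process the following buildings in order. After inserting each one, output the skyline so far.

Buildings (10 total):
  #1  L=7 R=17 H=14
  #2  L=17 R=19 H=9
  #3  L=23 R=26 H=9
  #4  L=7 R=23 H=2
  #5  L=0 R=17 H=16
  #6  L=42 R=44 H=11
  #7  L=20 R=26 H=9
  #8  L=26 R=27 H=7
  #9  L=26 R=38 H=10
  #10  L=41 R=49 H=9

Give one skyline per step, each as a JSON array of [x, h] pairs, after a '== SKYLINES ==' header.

== SKYLINES ==
[[7,14],[17,0]]
[[7,14],[17,9],[19,0]]
[[7,14],[17,9],[19,0],[23,9],[26,0]]
[[7,14],[17,9],[19,2],[23,9],[26,0]]
[[0,16],[17,9],[19,2],[23,9],[26,0]]
[[0,16],[17,9],[19,2],[23,9],[26,0],[42,11],[44,0]]
[[0,16],[17,9],[19,2],[20,9],[26,0],[42,11],[44,0]]
[[0,16],[17,9],[19,2],[20,9],[26,7],[27,0],[42,11],[44,0]]
[[0,16],[17,9],[19,2],[20,9],[26,10],[38,0],[42,11],[44,0]]
[[0,16],[17,9],[19,2],[20,9],[26,10],[38,0],[41,9],[42,11],[44,9],[49,0]]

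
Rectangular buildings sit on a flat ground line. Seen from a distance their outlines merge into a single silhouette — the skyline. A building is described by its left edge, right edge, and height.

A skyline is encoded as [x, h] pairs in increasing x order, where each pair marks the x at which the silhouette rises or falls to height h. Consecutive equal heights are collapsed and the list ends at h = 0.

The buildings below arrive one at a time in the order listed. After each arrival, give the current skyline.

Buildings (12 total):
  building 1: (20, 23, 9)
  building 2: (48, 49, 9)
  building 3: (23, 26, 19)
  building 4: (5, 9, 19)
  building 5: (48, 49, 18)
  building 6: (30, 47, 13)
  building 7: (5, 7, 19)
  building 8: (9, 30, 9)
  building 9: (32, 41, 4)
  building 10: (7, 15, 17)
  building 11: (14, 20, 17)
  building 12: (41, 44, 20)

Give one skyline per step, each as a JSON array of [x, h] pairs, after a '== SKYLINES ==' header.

== SKYLINES ==
[[20,9],[23,0]]
[[20,9],[23,0],[48,9],[49,0]]
[[20,9],[23,19],[26,0],[48,9],[49,0]]
[[5,19],[9,0],[20,9],[23,19],[26,0],[48,9],[49,0]]
[[5,19],[9,0],[20,9],[23,19],[26,0],[48,18],[49,0]]
[[5,19],[9,0],[20,9],[23,19],[26,0],[30,13],[47,0],[48,18],[49,0]]
[[5,19],[9,0],[20,9],[23,19],[26,0],[30,13],[47,0],[48,18],[49,0]]
[[5,19],[9,9],[23,19],[26,9],[30,13],[47,0],[48,18],[49,0]]
[[5,19],[9,9],[23,19],[26,9],[30,13],[47,0],[48,18],[49,0]]
[[5,19],[9,17],[15,9],[23,19],[26,9],[30,13],[47,0],[48,18],[49,0]]
[[5,19],[9,17],[20,9],[23,19],[26,9],[30,13],[47,0],[48,18],[49,0]]
[[5,19],[9,17],[20,9],[23,19],[26,9],[30,13],[41,20],[44,13],[47,0],[48,18],[49,0]]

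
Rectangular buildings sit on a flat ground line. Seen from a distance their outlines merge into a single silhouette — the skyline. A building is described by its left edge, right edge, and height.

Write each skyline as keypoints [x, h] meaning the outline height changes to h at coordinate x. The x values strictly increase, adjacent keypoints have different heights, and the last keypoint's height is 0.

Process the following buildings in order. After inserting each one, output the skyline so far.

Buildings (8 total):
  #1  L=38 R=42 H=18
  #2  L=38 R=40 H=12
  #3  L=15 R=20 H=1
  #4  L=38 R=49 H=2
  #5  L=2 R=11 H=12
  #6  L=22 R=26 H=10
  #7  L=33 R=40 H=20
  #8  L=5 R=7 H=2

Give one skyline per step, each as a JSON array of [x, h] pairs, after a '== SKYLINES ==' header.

== SKYLINES ==
[[38,18],[42,0]]
[[38,18],[42,0]]
[[15,1],[20,0],[38,18],[42,0]]
[[15,1],[20,0],[38,18],[42,2],[49,0]]
[[2,12],[11,0],[15,1],[20,0],[38,18],[42,2],[49,0]]
[[2,12],[11,0],[15,1],[20,0],[22,10],[26,0],[38,18],[42,2],[49,0]]
[[2,12],[11,0],[15,1],[20,0],[22,10],[26,0],[33,20],[40,18],[42,2],[49,0]]
[[2,12],[11,0],[15,1],[20,0],[22,10],[26,0],[33,20],[40,18],[42,2],[49,0]]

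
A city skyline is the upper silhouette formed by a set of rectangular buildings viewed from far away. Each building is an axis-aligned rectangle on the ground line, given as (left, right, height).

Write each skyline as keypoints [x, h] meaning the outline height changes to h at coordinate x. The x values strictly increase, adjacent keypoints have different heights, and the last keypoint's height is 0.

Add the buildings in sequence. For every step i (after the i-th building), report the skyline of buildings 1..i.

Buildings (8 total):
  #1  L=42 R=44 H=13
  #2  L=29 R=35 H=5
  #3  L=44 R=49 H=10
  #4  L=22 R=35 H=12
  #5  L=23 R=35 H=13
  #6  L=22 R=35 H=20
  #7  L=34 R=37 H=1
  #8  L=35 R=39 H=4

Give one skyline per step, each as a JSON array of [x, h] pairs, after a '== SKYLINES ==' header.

== SKYLINES ==
[[42,13],[44,0]]
[[29,5],[35,0],[42,13],[44,0]]
[[29,5],[35,0],[42,13],[44,10],[49,0]]
[[22,12],[35,0],[42,13],[44,10],[49,0]]
[[22,12],[23,13],[35,0],[42,13],[44,10],[49,0]]
[[22,20],[35,0],[42,13],[44,10],[49,0]]
[[22,20],[35,1],[37,0],[42,13],[44,10],[49,0]]
[[22,20],[35,4],[39,0],[42,13],[44,10],[49,0]]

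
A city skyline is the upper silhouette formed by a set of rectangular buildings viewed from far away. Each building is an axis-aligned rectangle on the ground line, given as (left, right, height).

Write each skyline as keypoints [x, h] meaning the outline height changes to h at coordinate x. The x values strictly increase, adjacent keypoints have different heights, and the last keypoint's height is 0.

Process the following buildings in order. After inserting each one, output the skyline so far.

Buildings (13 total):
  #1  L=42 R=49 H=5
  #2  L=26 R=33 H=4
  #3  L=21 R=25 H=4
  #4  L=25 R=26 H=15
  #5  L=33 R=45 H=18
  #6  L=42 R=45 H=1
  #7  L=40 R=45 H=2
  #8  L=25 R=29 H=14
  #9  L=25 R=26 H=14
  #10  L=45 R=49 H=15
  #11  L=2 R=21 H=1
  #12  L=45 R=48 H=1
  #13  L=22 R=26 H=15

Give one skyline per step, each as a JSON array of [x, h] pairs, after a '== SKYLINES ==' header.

== SKYLINES ==
[[42,5],[49,0]]
[[26,4],[33,0],[42,5],[49,0]]
[[21,4],[25,0],[26,4],[33,0],[42,5],[49,0]]
[[21,4],[25,15],[26,4],[33,0],[42,5],[49,0]]
[[21,4],[25,15],[26,4],[33,18],[45,5],[49,0]]
[[21,4],[25,15],[26,4],[33,18],[45,5],[49,0]]
[[21,4],[25,15],[26,4],[33,18],[45,5],[49,0]]
[[21,4],[25,15],[26,14],[29,4],[33,18],[45,5],[49,0]]
[[21,4],[25,15],[26,14],[29,4],[33,18],[45,5],[49,0]]
[[21,4],[25,15],[26,14],[29,4],[33,18],[45,15],[49,0]]
[[2,1],[21,4],[25,15],[26,14],[29,4],[33,18],[45,15],[49,0]]
[[2,1],[21,4],[25,15],[26,14],[29,4],[33,18],[45,15],[49,0]]
[[2,1],[21,4],[22,15],[26,14],[29,4],[33,18],[45,15],[49,0]]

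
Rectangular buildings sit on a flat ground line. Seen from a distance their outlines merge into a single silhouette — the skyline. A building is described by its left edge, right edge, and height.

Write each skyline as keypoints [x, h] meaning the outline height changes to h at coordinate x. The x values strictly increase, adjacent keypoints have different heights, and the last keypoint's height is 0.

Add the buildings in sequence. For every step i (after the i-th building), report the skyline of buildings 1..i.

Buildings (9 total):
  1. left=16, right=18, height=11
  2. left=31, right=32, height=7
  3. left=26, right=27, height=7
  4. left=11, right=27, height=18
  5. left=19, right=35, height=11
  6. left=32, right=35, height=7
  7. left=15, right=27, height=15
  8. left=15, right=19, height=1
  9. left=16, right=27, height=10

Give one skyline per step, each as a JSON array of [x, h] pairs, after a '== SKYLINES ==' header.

== SKYLINES ==
[[16,11],[18,0]]
[[16,11],[18,0],[31,7],[32,0]]
[[16,11],[18,0],[26,7],[27,0],[31,7],[32,0]]
[[11,18],[27,0],[31,7],[32,0]]
[[11,18],[27,11],[35,0]]
[[11,18],[27,11],[35,0]]
[[11,18],[27,11],[35,0]]
[[11,18],[27,11],[35,0]]
[[11,18],[27,11],[35,0]]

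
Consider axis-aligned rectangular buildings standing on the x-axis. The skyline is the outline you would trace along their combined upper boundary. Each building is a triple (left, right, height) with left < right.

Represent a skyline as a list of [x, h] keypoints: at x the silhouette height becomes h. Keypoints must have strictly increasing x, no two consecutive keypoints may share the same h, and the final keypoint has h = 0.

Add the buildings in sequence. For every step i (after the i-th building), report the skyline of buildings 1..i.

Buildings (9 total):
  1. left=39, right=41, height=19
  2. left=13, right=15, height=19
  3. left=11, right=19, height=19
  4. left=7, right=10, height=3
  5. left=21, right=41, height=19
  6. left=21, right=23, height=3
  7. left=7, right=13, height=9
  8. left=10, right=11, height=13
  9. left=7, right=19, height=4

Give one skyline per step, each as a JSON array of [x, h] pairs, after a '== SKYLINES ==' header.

== SKYLINES ==
[[39,19],[41,0]]
[[13,19],[15,0],[39,19],[41,0]]
[[11,19],[19,0],[39,19],[41,0]]
[[7,3],[10,0],[11,19],[19,0],[39,19],[41,0]]
[[7,3],[10,0],[11,19],[19,0],[21,19],[41,0]]
[[7,3],[10,0],[11,19],[19,0],[21,19],[41,0]]
[[7,9],[11,19],[19,0],[21,19],[41,0]]
[[7,9],[10,13],[11,19],[19,0],[21,19],[41,0]]
[[7,9],[10,13],[11,19],[19,0],[21,19],[41,0]]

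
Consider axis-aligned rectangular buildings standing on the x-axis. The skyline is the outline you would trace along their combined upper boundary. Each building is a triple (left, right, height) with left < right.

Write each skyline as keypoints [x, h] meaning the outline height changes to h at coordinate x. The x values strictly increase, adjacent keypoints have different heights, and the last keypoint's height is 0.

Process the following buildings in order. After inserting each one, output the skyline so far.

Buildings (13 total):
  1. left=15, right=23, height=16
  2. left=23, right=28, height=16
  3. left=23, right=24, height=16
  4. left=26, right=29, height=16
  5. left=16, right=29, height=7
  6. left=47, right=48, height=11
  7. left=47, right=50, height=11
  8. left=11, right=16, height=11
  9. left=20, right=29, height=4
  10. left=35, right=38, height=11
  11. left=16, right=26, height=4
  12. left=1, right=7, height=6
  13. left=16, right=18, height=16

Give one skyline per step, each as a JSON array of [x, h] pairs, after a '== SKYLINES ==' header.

== SKYLINES ==
[[15,16],[23,0]]
[[15,16],[28,0]]
[[15,16],[28,0]]
[[15,16],[29,0]]
[[15,16],[29,0]]
[[15,16],[29,0],[47,11],[48,0]]
[[15,16],[29,0],[47,11],[50,0]]
[[11,11],[15,16],[29,0],[47,11],[50,0]]
[[11,11],[15,16],[29,0],[47,11],[50,0]]
[[11,11],[15,16],[29,0],[35,11],[38,0],[47,11],[50,0]]
[[11,11],[15,16],[29,0],[35,11],[38,0],[47,11],[50,0]]
[[1,6],[7,0],[11,11],[15,16],[29,0],[35,11],[38,0],[47,11],[50,0]]
[[1,6],[7,0],[11,11],[15,16],[29,0],[35,11],[38,0],[47,11],[50,0]]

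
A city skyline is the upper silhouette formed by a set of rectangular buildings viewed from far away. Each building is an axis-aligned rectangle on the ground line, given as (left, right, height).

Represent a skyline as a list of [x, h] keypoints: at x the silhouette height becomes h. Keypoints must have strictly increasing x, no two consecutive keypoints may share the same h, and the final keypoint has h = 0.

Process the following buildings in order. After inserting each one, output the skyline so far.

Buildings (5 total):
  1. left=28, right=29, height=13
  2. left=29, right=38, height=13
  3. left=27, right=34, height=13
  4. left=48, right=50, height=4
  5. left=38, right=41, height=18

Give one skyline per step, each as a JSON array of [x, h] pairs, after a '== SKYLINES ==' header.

== SKYLINES ==
[[28,13],[29,0]]
[[28,13],[38,0]]
[[27,13],[38,0]]
[[27,13],[38,0],[48,4],[50,0]]
[[27,13],[38,18],[41,0],[48,4],[50,0]]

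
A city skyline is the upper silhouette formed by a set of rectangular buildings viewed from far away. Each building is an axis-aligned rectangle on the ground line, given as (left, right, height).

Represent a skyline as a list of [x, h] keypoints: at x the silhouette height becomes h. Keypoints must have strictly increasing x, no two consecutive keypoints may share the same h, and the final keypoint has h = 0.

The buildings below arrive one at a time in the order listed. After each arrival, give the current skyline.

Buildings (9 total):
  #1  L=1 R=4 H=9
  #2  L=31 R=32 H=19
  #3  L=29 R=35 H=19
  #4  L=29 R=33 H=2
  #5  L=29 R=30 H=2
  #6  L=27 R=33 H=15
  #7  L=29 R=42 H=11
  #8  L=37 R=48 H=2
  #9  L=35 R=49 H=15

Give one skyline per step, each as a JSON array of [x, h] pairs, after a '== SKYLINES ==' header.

== SKYLINES ==
[[1,9],[4,0]]
[[1,9],[4,0],[31,19],[32,0]]
[[1,9],[4,0],[29,19],[35,0]]
[[1,9],[4,0],[29,19],[35,0]]
[[1,9],[4,0],[29,19],[35,0]]
[[1,9],[4,0],[27,15],[29,19],[35,0]]
[[1,9],[4,0],[27,15],[29,19],[35,11],[42,0]]
[[1,9],[4,0],[27,15],[29,19],[35,11],[42,2],[48,0]]
[[1,9],[4,0],[27,15],[29,19],[35,15],[49,0]]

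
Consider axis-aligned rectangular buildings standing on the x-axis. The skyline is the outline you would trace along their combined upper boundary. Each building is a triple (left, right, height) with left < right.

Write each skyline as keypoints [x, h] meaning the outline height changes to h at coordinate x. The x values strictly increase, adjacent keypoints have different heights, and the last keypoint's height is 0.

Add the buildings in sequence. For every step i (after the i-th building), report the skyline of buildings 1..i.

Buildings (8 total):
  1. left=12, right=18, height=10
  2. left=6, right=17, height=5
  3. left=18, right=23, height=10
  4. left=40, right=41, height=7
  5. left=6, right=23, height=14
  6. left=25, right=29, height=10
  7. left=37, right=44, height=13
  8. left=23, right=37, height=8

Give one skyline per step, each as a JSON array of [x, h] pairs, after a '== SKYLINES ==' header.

== SKYLINES ==
[[12,10],[18,0]]
[[6,5],[12,10],[18,0]]
[[6,5],[12,10],[23,0]]
[[6,5],[12,10],[23,0],[40,7],[41,0]]
[[6,14],[23,0],[40,7],[41,0]]
[[6,14],[23,0],[25,10],[29,0],[40,7],[41,0]]
[[6,14],[23,0],[25,10],[29,0],[37,13],[44,0]]
[[6,14],[23,8],[25,10],[29,8],[37,13],[44,0]]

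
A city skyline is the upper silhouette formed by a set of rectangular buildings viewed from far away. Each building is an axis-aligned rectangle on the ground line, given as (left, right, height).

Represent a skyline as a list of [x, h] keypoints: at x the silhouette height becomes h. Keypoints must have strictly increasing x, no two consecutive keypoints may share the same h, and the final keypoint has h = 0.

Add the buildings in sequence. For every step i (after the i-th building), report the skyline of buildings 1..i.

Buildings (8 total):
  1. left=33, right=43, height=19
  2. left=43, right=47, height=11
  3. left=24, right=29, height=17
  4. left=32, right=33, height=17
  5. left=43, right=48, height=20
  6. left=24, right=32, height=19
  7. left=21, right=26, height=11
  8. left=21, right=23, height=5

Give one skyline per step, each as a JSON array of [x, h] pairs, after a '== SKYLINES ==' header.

== SKYLINES ==
[[33,19],[43,0]]
[[33,19],[43,11],[47,0]]
[[24,17],[29,0],[33,19],[43,11],[47,0]]
[[24,17],[29,0],[32,17],[33,19],[43,11],[47,0]]
[[24,17],[29,0],[32,17],[33,19],[43,20],[48,0]]
[[24,19],[32,17],[33,19],[43,20],[48,0]]
[[21,11],[24,19],[32,17],[33,19],[43,20],[48,0]]
[[21,11],[24,19],[32,17],[33,19],[43,20],[48,0]]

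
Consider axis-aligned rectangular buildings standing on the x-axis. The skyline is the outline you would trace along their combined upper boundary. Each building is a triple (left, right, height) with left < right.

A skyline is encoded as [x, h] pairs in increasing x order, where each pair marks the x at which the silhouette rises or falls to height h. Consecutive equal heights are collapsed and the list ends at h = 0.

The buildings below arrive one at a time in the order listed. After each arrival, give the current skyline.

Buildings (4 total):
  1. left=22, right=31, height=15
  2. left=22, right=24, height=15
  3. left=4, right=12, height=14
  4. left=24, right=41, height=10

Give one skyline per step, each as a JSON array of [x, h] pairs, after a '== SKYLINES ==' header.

== SKYLINES ==
[[22,15],[31,0]]
[[22,15],[31,0]]
[[4,14],[12,0],[22,15],[31,0]]
[[4,14],[12,0],[22,15],[31,10],[41,0]]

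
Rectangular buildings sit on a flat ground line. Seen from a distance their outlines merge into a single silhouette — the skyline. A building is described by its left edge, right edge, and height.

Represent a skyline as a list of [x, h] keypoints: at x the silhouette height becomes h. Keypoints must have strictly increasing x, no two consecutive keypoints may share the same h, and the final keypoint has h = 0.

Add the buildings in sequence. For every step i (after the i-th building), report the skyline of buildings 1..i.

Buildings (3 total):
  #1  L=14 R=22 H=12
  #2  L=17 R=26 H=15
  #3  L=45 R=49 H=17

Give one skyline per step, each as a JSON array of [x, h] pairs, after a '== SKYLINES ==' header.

== SKYLINES ==
[[14,12],[22,0]]
[[14,12],[17,15],[26,0]]
[[14,12],[17,15],[26,0],[45,17],[49,0]]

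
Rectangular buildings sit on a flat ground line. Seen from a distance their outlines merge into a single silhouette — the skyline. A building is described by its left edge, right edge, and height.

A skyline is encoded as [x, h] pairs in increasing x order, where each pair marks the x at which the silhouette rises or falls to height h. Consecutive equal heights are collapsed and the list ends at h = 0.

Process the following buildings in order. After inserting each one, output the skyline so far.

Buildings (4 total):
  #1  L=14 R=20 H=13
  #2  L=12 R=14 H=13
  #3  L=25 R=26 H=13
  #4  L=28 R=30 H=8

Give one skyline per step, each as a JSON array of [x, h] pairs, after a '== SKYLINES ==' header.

== SKYLINES ==
[[14,13],[20,0]]
[[12,13],[20,0]]
[[12,13],[20,0],[25,13],[26,0]]
[[12,13],[20,0],[25,13],[26,0],[28,8],[30,0]]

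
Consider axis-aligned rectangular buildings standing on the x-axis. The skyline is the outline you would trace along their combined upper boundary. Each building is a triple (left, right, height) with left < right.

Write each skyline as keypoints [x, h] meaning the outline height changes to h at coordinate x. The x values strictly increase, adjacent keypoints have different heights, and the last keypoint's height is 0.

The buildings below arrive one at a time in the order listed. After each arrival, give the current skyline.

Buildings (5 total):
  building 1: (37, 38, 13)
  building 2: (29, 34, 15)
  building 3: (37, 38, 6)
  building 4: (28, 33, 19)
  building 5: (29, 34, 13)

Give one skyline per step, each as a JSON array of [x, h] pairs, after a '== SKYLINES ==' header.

== SKYLINES ==
[[37,13],[38,0]]
[[29,15],[34,0],[37,13],[38,0]]
[[29,15],[34,0],[37,13],[38,0]]
[[28,19],[33,15],[34,0],[37,13],[38,0]]
[[28,19],[33,15],[34,0],[37,13],[38,0]]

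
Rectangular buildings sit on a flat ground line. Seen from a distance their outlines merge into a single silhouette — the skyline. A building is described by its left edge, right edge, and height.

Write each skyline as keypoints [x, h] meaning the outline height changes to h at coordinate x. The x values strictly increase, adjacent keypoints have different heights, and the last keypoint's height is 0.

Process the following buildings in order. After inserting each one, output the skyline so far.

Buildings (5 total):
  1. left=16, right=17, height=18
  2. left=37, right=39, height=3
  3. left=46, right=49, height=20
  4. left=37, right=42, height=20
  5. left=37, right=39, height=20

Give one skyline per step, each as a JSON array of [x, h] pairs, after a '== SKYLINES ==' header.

== SKYLINES ==
[[16,18],[17,0]]
[[16,18],[17,0],[37,3],[39,0]]
[[16,18],[17,0],[37,3],[39,0],[46,20],[49,0]]
[[16,18],[17,0],[37,20],[42,0],[46,20],[49,0]]
[[16,18],[17,0],[37,20],[42,0],[46,20],[49,0]]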